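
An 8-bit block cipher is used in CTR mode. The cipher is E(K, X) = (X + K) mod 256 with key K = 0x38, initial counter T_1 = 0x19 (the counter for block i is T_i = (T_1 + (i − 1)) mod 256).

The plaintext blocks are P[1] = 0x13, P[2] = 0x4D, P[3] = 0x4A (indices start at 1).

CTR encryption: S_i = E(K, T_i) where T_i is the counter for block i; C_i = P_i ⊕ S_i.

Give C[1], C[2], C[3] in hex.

C[1]: T = 0x19, S = E(K, T) = 0x51; 0x13 ⊕ 0x51 = 0x42.
C[2]: T = 0x1A, S = E(K, T) = 0x52; 0x4D ⊕ 0x52 = 0x1F.
C[3]: T = 0x1B, S = E(K, T) = 0x53; 0x4A ⊕ 0x53 = 0x19.

C[1] = 0x42, C[2] = 0x1F, C[3] = 0x19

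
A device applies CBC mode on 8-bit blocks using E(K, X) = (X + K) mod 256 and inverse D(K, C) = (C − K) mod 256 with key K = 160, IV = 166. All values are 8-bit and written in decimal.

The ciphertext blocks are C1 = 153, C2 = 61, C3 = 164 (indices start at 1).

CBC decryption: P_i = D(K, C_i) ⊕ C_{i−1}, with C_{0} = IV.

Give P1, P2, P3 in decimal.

P1: D(K, 153) = 249; 249 ⊕ 166 = 95.
P2: D(K, 61) = 157; 157 ⊕ 153 = 4.
P3: D(K, 164) = 4; 4 ⊕ 61 = 57.

P1 = 95, P2 = 4, P3 = 57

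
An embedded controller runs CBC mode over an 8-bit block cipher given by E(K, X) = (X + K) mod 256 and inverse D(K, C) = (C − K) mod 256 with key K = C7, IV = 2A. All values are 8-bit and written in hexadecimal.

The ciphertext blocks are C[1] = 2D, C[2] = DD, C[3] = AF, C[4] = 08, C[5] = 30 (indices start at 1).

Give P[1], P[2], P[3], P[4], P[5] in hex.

CBC decryption: P_i = D(K, C_i) ⊕ C_{i−1}, with C_{0} = IV.
P[1]: D(K, 2D) = 66; 66 ⊕ 2A = 4C.
P[2]: D(K, DD) = 16; 16 ⊕ 2D = 3B.
P[3]: D(K, AF) = E8; E8 ⊕ DD = 35.
P[4]: D(K, 08) = 41; 41 ⊕ AF = EE.
P[5]: D(K, 30) = 69; 69 ⊕ 08 = 61.

P[1] = 4C, P[2] = 3B, P[3] = 35, P[4] = EE, P[5] = 61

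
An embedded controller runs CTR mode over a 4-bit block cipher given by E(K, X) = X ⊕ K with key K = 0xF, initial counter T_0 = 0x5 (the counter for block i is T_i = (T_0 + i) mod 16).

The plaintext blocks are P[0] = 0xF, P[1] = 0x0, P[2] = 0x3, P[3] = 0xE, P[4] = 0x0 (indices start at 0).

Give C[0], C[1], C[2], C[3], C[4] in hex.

C[0] = 0x5, C[1] = 0x9, C[2] = 0xB, C[3] = 0x9, C[4] = 0x6

CTR encryption: S_i = E(K, T_i) where T_i is the counter for block i; C_i = P_i ⊕ S_i.
C[0]: T = 0x5, S = E(K, T) = 0xA; 0xF ⊕ 0xA = 0x5.
C[1]: T = 0x6, S = E(K, T) = 0x9; 0x0 ⊕ 0x9 = 0x9.
C[2]: T = 0x7, S = E(K, T) = 0x8; 0x3 ⊕ 0x8 = 0xB.
C[3]: T = 0x8, S = E(K, T) = 0x7; 0xE ⊕ 0x7 = 0x9.
C[4]: T = 0x9, S = E(K, T) = 0x6; 0x0 ⊕ 0x6 = 0x6.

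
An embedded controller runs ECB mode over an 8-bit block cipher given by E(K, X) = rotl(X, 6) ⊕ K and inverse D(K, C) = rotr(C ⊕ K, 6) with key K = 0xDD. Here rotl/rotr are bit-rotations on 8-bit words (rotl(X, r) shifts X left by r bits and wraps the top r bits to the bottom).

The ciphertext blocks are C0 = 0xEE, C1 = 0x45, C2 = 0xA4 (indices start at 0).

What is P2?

P2 = 0xE5

ECB decryption: P_i = D(K, C_i).
P2: D(K, 0xA4) = 0xE5.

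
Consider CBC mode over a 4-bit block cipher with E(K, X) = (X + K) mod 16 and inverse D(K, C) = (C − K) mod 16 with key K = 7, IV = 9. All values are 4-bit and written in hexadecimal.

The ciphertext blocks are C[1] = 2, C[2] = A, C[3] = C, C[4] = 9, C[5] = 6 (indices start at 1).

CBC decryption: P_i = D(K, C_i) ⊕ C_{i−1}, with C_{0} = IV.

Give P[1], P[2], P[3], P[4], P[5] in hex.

P[1] = 2, P[2] = 1, P[3] = F, P[4] = E, P[5] = 6

P[1]: D(K, 2) = B; B ⊕ 9 = 2.
P[2]: D(K, A) = 3; 3 ⊕ 2 = 1.
P[3]: D(K, C) = 5; 5 ⊕ A = F.
P[4]: D(K, 9) = 2; 2 ⊕ C = E.
P[5]: D(K, 6) = F; F ⊕ 9 = 6.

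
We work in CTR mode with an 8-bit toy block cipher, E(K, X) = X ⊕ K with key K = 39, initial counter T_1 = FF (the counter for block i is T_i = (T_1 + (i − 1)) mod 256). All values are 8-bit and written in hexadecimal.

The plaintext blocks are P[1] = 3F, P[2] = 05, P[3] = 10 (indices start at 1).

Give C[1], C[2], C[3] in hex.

CTR encryption: S_i = E(K, T_i) where T_i is the counter for block i; C_i = P_i ⊕ S_i.
C[1]: T = FF, S = E(K, T) = C6; 3F ⊕ C6 = F9.
C[2]: T = 00, S = E(K, T) = 39; 05 ⊕ 39 = 3C.
C[3]: T = 01, S = E(K, T) = 38; 10 ⊕ 38 = 28.

C[1] = F9, C[2] = 3C, C[3] = 28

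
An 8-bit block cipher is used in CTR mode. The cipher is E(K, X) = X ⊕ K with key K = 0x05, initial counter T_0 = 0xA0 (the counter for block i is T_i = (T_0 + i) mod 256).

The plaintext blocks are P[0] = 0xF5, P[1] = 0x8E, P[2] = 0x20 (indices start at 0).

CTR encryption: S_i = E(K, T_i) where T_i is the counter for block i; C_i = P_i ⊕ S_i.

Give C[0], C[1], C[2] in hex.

C[0] = 0x50, C[1] = 0x2A, C[2] = 0x87

C[0]: T = 0xA0, S = E(K, T) = 0xA5; 0xF5 ⊕ 0xA5 = 0x50.
C[1]: T = 0xA1, S = E(K, T) = 0xA4; 0x8E ⊕ 0xA4 = 0x2A.
C[2]: T = 0xA2, S = E(K, T) = 0xA7; 0x20 ⊕ 0xA7 = 0x87.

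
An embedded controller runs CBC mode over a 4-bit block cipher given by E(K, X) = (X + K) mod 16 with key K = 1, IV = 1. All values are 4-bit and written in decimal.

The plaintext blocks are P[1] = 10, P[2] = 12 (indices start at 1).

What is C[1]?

C[1] = 12

CBC encryption: C_i = E(K, P_i ⊕ C_{i−1}), with C_{0} = IV.
C[1]: P[1] ⊕ 1 = 11; E(K, 11) = 12.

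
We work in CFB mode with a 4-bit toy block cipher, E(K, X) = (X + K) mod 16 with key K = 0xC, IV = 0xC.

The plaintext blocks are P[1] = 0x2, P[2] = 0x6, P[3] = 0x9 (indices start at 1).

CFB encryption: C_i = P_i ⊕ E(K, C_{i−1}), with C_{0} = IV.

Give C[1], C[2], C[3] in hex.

C[1]: E(K, 0xC) = 0x8; 0x2 ⊕ 0x8 = 0xA.
C[2]: E(K, 0xA) = 0x6; 0x6 ⊕ 0x6 = 0x0.
C[3]: E(K, 0x0) = 0xC; 0x9 ⊕ 0xC = 0x5.

C[1] = 0xA, C[2] = 0x0, C[3] = 0x5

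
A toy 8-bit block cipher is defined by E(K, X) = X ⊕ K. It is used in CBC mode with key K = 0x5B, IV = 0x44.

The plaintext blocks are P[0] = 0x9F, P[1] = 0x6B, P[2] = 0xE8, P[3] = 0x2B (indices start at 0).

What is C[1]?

C[1] = 0xB0

CBC encryption: C_i = E(K, P_i ⊕ C_{i−1}), with C_{−1} = IV.
C[0]: P[0] ⊕ 0x44 = 0xDB; E(K, 0xDB) = 0x80.
C[1]: P[1] ⊕ 0x80 = 0xEB; E(K, 0xEB) = 0xB0.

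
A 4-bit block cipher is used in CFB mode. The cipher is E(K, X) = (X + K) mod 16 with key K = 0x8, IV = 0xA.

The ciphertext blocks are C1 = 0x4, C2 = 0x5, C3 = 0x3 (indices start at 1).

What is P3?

CFB decryption: P_i = C_i ⊕ E(K, C_{i−1}), with C_{0} = IV.
P3: E(K, 0x5) = 0xD; 0x3 ⊕ 0xD = 0xE.

P3 = 0xE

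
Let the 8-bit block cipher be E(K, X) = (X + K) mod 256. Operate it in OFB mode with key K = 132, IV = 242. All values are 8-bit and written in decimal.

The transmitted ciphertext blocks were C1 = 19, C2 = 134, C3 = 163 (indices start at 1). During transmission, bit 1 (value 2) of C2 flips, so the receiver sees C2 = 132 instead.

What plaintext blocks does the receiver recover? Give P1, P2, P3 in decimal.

P1 = 101, P2 = 126, P3 = 221

OFB decryption: S_i = E(K, S_{i−1}) with S_{0} = IV; P_i = C_i ⊕ S_i.
Only C2 changed, to 132. In OFB, a change in C_i flips the same bit in P_i only; the keystream is unaffected. Decrypting the received ciphertext:
P1: S = E(K, 242) = 118; 19 ⊕ 118 = 101.
P2: S = E(K, 118) = 250; 132 ⊕ 250 = 126.
P3: S = E(K, 250) = 126; 163 ⊕ 126 = 221.
Blocks that differ from the original plaintext: P2.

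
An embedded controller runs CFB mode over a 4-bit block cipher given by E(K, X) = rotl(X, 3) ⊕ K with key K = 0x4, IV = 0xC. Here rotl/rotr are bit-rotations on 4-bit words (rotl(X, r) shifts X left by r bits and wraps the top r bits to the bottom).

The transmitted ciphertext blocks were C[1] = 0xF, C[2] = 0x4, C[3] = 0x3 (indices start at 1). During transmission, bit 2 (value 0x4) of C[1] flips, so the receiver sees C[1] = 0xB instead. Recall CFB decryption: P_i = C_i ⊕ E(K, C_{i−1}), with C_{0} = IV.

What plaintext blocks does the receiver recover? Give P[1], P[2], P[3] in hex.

Only C[1] changed, to 0xB. In CFB, a change in C_i flips the same bit in P_i and garbles P_{i+1}. Decrypting the received ciphertext:
P[1]: E(K, 0xC) = 0x2; 0xB ⊕ 0x2 = 0x9.
P[2]: E(K, 0xB) = 0x9; 0x4 ⊕ 0x9 = 0xD.
P[3]: E(K, 0x4) = 0x6; 0x3 ⊕ 0x6 = 0x5.
Blocks that differ from the original plaintext: P[1], P[2].

P[1] = 0x9, P[2] = 0xD, P[3] = 0x5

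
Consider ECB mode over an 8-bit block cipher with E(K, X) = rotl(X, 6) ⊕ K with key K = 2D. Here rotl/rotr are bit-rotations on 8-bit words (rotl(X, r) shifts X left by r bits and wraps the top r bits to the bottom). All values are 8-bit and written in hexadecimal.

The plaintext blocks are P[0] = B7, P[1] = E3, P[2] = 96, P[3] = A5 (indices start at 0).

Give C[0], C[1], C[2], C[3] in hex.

C[0] = C0, C[1] = D5, C[2] = 88, C[3] = 44

ECB encryption: C_i = E(K, P_i).
C[0]: E(K, B7) = C0.
C[1]: E(K, E3) = D5.
C[2]: E(K, 96) = 88.
C[3]: E(K, A5) = 44.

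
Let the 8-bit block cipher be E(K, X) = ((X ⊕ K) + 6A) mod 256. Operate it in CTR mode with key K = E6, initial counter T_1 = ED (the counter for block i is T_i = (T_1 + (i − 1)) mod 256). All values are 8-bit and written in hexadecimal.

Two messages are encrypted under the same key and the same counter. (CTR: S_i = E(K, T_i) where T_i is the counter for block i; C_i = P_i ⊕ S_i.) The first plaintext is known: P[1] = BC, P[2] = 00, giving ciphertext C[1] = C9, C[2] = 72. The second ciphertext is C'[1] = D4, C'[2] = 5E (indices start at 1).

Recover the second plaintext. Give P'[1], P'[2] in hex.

P'[1] = A1, P'[2] = 2C

In CTR with a reused counter, both messages share the same keystream S_i, so C_i ⊕ C'_i = P_i ⊕ P'_i and thus P'_i = P_i ⊕ C_i ⊕ C'_i.
P'[1]: BC ⊕ C9 ⊕ D4 = A1.
P'[2]: 00 ⊕ 72 ⊕ 5E = 2C.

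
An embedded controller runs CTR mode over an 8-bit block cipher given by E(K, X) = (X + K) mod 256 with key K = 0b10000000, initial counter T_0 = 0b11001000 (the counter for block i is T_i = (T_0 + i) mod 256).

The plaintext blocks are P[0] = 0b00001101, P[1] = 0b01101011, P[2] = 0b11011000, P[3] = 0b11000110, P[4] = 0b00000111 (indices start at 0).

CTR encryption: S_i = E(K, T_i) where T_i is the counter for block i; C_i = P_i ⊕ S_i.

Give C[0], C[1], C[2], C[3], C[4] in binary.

C[0]: T = 0b11001000, S = E(K, T) = 0b01001000; 0b00001101 ⊕ 0b01001000 = 0b01000101.
C[1]: T = 0b11001001, S = E(K, T) = 0b01001001; 0b01101011 ⊕ 0b01001001 = 0b00100010.
C[2]: T = 0b11001010, S = E(K, T) = 0b01001010; 0b11011000 ⊕ 0b01001010 = 0b10010010.
C[3]: T = 0b11001011, S = E(K, T) = 0b01001011; 0b11000110 ⊕ 0b01001011 = 0b10001101.
C[4]: T = 0b11001100, S = E(K, T) = 0b01001100; 0b00000111 ⊕ 0b01001100 = 0b01001011.

C[0] = 0b01000101, C[1] = 0b00100010, C[2] = 0b10010010, C[3] = 0b10001101, C[4] = 0b01001011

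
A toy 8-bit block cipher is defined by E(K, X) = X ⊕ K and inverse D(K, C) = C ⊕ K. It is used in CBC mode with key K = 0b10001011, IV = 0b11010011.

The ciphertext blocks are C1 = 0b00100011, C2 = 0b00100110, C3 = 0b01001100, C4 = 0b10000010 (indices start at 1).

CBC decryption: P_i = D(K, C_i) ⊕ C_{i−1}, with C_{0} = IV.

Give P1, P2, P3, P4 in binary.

P1: D(K, 0b00100011) = 0b10101000; 0b10101000 ⊕ 0b11010011 = 0b01111011.
P2: D(K, 0b00100110) = 0b10101101; 0b10101101 ⊕ 0b00100011 = 0b10001110.
P3: D(K, 0b01001100) = 0b11000111; 0b11000111 ⊕ 0b00100110 = 0b11100001.
P4: D(K, 0b10000010) = 0b00001001; 0b00001001 ⊕ 0b01001100 = 0b01000101.

P1 = 0b01111011, P2 = 0b10001110, P3 = 0b11100001, P4 = 0b01000101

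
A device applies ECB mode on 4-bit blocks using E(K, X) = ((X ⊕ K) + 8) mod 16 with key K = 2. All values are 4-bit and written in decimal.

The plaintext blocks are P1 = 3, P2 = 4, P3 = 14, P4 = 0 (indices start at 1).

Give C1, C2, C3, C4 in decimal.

ECB encryption: C_i = E(K, P_i).
C1: E(K, 3) = 9.
C2: E(K, 4) = 14.
C3: E(K, 14) = 4.
C4: E(K, 0) = 10.

C1 = 9, C2 = 14, C3 = 4, C4 = 10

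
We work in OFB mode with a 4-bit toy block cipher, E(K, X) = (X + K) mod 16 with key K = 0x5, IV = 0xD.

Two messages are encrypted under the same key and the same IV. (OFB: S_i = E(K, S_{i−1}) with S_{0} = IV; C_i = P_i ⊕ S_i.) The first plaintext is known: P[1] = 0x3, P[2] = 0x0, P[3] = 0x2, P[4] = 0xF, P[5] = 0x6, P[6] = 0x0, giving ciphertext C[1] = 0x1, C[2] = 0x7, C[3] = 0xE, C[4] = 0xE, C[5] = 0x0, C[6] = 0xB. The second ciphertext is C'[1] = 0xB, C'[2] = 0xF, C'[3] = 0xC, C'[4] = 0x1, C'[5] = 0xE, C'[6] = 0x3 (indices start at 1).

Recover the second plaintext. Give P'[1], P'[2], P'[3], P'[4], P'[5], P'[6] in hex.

P'[1] = 0x9, P'[2] = 0x8, P'[3] = 0x0, P'[4] = 0x0, P'[5] = 0x8, P'[6] = 0x8

In OFB with a reused IV, both messages share the same keystream S_i, so C_i ⊕ C'_i = P_i ⊕ P'_i and thus P'_i = P_i ⊕ C_i ⊕ C'_i.
P'[1]: 0x3 ⊕ 0x1 ⊕ 0xB = 0x9.
P'[2]: 0x0 ⊕ 0x7 ⊕ 0xF = 0x8.
P'[3]: 0x2 ⊕ 0xE ⊕ 0xC = 0x0.
P'[4]: 0xF ⊕ 0xE ⊕ 0x1 = 0x0.
P'[5]: 0x6 ⊕ 0x0 ⊕ 0xE = 0x8.
P'[6]: 0x0 ⊕ 0xB ⊕ 0x3 = 0x8.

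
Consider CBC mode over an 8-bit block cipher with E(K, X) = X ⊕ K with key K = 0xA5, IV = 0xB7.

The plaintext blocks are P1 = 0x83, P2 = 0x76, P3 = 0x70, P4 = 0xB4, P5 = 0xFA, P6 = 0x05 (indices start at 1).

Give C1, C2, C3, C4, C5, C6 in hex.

C1 = 0x91, C2 = 0x42, C3 = 0x97, C4 = 0x86, C5 = 0xD9, C6 = 0x79

CBC encryption: C_i = E(K, P_i ⊕ C_{i−1}), with C_{0} = IV.
C1: P1 ⊕ 0xB7 = 0x34; E(K, 0x34) = 0x91.
C2: P2 ⊕ 0x91 = 0xE7; E(K, 0xE7) = 0x42.
C3: P3 ⊕ 0x42 = 0x32; E(K, 0x32) = 0x97.
C4: P4 ⊕ 0x97 = 0x23; E(K, 0x23) = 0x86.
C5: P5 ⊕ 0x86 = 0x7C; E(K, 0x7C) = 0xD9.
C6: P6 ⊕ 0xD9 = 0xDC; E(K, 0xDC) = 0x79.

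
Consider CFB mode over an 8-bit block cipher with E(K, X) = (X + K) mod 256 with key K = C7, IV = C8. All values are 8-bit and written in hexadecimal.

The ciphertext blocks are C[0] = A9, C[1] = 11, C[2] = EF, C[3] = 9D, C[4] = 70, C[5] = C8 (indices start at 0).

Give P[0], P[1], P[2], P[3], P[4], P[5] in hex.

P[0] = 26, P[1] = 61, P[2] = 37, P[3] = 2B, P[4] = 14, P[5] = FF

CFB decryption: P_i = C_i ⊕ E(K, C_{i−1}), with C_{−1} = IV.
P[0]: E(K, C8) = 8F; A9 ⊕ 8F = 26.
P[1]: E(K, A9) = 70; 11 ⊕ 70 = 61.
P[2]: E(K, 11) = D8; EF ⊕ D8 = 37.
P[3]: E(K, EF) = B6; 9D ⊕ B6 = 2B.
P[4]: E(K, 9D) = 64; 70 ⊕ 64 = 14.
P[5]: E(K, 70) = 37; C8 ⊕ 37 = FF.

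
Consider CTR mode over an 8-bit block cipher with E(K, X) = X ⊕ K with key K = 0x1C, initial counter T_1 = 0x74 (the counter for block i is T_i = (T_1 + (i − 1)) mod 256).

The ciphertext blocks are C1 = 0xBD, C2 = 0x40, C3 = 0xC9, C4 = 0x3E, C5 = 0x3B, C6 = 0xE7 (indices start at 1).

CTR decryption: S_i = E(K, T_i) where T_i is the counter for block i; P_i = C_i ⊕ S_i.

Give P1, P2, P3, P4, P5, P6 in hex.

P1: T = 0x74, S = E(K, T) = 0x68; 0xBD ⊕ 0x68 = 0xD5.
P2: T = 0x75, S = E(K, T) = 0x69; 0x40 ⊕ 0x69 = 0x29.
P3: T = 0x76, S = E(K, T) = 0x6A; 0xC9 ⊕ 0x6A = 0xA3.
P4: T = 0x77, S = E(K, T) = 0x6B; 0x3E ⊕ 0x6B = 0x55.
P5: T = 0x78, S = E(K, T) = 0x64; 0x3B ⊕ 0x64 = 0x5F.
P6: T = 0x79, S = E(K, T) = 0x65; 0xE7 ⊕ 0x65 = 0x82.

P1 = 0xD5, P2 = 0x29, P3 = 0xA3, P4 = 0x55, P5 = 0x5F, P6 = 0x82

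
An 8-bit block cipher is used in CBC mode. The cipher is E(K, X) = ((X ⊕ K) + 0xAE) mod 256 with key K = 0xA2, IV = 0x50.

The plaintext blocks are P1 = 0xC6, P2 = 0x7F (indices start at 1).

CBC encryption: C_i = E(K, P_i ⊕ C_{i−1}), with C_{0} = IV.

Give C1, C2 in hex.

C1: P1 ⊕ 0x50 = 0x96; E(K, 0x96) = 0xE2.
C2: P2 ⊕ 0xE2 = 0x9D; E(K, 0x9D) = 0xED.

C1 = 0xE2, C2 = 0xED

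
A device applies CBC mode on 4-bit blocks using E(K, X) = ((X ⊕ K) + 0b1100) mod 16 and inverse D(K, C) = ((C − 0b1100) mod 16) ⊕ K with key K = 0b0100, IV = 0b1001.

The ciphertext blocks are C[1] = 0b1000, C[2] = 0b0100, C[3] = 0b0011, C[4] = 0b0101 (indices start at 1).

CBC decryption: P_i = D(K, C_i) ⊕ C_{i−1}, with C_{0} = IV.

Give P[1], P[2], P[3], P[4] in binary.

P[1] = 0b0001, P[2] = 0b0100, P[3] = 0b0111, P[4] = 0b1110

P[1]: D(K, 0b1000) = 0b1000; 0b1000 ⊕ 0b1001 = 0b0001.
P[2]: D(K, 0b0100) = 0b1100; 0b1100 ⊕ 0b1000 = 0b0100.
P[3]: D(K, 0b0011) = 0b0011; 0b0011 ⊕ 0b0100 = 0b0111.
P[4]: D(K, 0b0101) = 0b1101; 0b1101 ⊕ 0b0011 = 0b1110.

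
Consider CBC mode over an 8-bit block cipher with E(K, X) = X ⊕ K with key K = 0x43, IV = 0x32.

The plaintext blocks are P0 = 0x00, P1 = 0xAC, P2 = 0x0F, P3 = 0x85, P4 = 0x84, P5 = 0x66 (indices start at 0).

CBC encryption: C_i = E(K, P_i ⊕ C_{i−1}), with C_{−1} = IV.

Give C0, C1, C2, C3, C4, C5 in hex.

C0 = 0x71, C1 = 0x9E, C2 = 0xD2, C3 = 0x14, C4 = 0xD3, C5 = 0xF6

C0: P0 ⊕ 0x32 = 0x32; E(K, 0x32) = 0x71.
C1: P1 ⊕ 0x71 = 0xDD; E(K, 0xDD) = 0x9E.
C2: P2 ⊕ 0x9E = 0x91; E(K, 0x91) = 0xD2.
C3: P3 ⊕ 0xD2 = 0x57; E(K, 0x57) = 0x14.
C4: P4 ⊕ 0x14 = 0x90; E(K, 0x90) = 0xD3.
C5: P5 ⊕ 0xD3 = 0xB5; E(K, 0xB5) = 0xF6.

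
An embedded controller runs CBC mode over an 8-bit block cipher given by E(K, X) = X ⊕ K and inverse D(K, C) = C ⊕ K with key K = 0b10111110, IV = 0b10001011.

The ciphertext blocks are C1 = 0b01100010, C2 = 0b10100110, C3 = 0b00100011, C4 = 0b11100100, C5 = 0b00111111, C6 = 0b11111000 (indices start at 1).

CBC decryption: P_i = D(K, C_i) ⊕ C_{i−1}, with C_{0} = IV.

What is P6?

P6 = 0b01111001

P6: D(K, 0b11111000) = 0b01000110; 0b01000110 ⊕ 0b00111111 = 0b01111001.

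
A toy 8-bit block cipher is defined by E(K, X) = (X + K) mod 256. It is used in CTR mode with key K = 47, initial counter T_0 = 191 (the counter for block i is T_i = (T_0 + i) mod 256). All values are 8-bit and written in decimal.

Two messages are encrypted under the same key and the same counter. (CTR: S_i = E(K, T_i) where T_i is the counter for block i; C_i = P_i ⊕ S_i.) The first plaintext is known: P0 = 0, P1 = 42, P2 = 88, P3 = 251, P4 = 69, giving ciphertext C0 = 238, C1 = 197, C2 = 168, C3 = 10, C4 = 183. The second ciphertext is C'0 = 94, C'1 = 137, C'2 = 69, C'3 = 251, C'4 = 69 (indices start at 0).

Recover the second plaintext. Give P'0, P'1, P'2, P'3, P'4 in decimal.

In CTR with a reused counter, both messages share the same keystream S_i, so C_i ⊕ C'_i = P_i ⊕ P'_i and thus P'_i = P_i ⊕ C_i ⊕ C'_i.
P'0: 0 ⊕ 238 ⊕ 94 = 176.
P'1: 42 ⊕ 197 ⊕ 137 = 102.
P'2: 88 ⊕ 168 ⊕ 69 = 181.
P'3: 251 ⊕ 10 ⊕ 251 = 10.
P'4: 69 ⊕ 183 ⊕ 69 = 183.

P'0 = 176, P'1 = 102, P'2 = 181, P'3 = 10, P'4 = 183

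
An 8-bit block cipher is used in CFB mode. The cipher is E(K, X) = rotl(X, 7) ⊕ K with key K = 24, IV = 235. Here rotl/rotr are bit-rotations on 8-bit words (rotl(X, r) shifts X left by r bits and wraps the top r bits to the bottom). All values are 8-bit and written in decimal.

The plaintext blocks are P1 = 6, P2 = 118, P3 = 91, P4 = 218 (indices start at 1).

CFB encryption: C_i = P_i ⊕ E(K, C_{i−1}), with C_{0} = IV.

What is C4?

C1: E(K, 235) = 237; 6 ⊕ 237 = 235.
C2: E(K, 235) = 237; 118 ⊕ 237 = 155.
C3: E(K, 155) = 213; 91 ⊕ 213 = 142.
C4: E(K, 142) = 95; 218 ⊕ 95 = 133.

C4 = 133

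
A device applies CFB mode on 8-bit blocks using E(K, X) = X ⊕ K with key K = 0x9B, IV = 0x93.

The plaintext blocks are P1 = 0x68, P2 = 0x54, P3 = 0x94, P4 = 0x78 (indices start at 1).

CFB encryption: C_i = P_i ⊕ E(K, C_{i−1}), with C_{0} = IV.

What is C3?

C1: E(K, 0x93) = 0x08; 0x68 ⊕ 0x08 = 0x60.
C2: E(K, 0x60) = 0xFB; 0x54 ⊕ 0xFB = 0xAF.
C3: E(K, 0xAF) = 0x34; 0x94 ⊕ 0x34 = 0xA0.

C3 = 0xA0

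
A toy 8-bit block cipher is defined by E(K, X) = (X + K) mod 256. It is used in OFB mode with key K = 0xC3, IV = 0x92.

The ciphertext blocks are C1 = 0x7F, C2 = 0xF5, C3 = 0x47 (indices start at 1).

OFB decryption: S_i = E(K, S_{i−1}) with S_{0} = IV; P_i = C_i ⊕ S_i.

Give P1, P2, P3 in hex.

P1 = 0x2A, P2 = 0xED, P3 = 0x9C

P1: S = E(K, 0x92) = 0x55; 0x7F ⊕ 0x55 = 0x2A.
P2: S = E(K, 0x55) = 0x18; 0xF5 ⊕ 0x18 = 0xED.
P3: S = E(K, 0x18) = 0xDB; 0x47 ⊕ 0xDB = 0x9C.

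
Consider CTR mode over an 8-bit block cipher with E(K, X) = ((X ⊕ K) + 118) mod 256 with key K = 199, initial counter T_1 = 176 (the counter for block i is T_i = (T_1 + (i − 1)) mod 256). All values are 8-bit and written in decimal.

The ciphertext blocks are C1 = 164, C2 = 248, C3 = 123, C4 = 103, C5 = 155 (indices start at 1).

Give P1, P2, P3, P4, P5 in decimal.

CTR decryption: S_i = E(K, T_i) where T_i is the counter for block i; P_i = C_i ⊕ S_i.
P1: T = 176, S = E(K, T) = 237; 164 ⊕ 237 = 73.
P2: T = 177, S = E(K, T) = 236; 248 ⊕ 236 = 20.
P3: T = 178, S = E(K, T) = 235; 123 ⊕ 235 = 144.
P4: T = 179, S = E(K, T) = 234; 103 ⊕ 234 = 141.
P5: T = 180, S = E(K, T) = 233; 155 ⊕ 233 = 114.

P1 = 73, P2 = 20, P3 = 144, P4 = 141, P5 = 114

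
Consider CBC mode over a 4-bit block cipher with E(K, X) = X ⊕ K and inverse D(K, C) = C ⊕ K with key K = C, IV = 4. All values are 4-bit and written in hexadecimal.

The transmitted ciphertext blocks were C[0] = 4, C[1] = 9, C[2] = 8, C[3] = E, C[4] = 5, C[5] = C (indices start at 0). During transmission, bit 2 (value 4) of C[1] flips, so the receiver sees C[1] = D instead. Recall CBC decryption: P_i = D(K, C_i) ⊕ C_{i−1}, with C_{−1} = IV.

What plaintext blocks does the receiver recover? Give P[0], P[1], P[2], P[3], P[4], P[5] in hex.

P[0] = C, P[1] = 5, P[2] = 9, P[3] = A, P[4] = 7, P[5] = 5

Only C[1] changed, to D. In CBC, a change in C_i garbles P_i and flips the same bit in P_{i+1}. Decrypting the received ciphertext:
P[0]: D(K, 4) = 8; 8 ⊕ 4 = C.
P[1]: D(K, D) = 1; 1 ⊕ 4 = 5.
P[2]: D(K, 8) = 4; 4 ⊕ D = 9.
P[3]: D(K, E) = 2; 2 ⊕ 8 = A.
P[4]: D(K, 5) = 9; 9 ⊕ E = 7.
P[5]: D(K, C) = 0; 0 ⊕ 5 = 5.
Blocks that differ from the original plaintext: P[1], P[2].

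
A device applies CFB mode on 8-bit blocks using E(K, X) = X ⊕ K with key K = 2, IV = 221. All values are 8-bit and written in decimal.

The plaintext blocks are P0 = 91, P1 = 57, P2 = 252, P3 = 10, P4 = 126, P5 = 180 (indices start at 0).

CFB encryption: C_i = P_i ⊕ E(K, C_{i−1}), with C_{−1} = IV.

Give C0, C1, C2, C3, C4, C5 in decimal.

C0 = 132, C1 = 191, C2 = 65, C3 = 73, C4 = 53, C5 = 131

C0: E(K, 221) = 223; 91 ⊕ 223 = 132.
C1: E(K, 132) = 134; 57 ⊕ 134 = 191.
C2: E(K, 191) = 189; 252 ⊕ 189 = 65.
C3: E(K, 65) = 67; 10 ⊕ 67 = 73.
C4: E(K, 73) = 75; 126 ⊕ 75 = 53.
C5: E(K, 53) = 55; 180 ⊕ 55 = 131.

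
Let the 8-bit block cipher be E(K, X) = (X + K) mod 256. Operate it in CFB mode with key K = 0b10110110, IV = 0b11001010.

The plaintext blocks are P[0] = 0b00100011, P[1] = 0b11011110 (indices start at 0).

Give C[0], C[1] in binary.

CFB encryption: C_i = P_i ⊕ E(K, C_{i−1}), with C_{−1} = IV.
C[0]: E(K, 0b11001010) = 0b10000000; 0b00100011 ⊕ 0b10000000 = 0b10100011.
C[1]: E(K, 0b10100011) = 0b01011001; 0b11011110 ⊕ 0b01011001 = 0b10000111.

C[0] = 0b10100011, C[1] = 0b10000111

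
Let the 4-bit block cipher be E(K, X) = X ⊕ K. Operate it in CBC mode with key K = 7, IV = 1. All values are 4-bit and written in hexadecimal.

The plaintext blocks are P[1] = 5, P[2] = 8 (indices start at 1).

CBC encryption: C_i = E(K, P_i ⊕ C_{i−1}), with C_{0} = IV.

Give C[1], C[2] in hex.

C[1] = 3, C[2] = C

C[1]: P[1] ⊕ 1 = 4; E(K, 4) = 3.
C[2]: P[2] ⊕ 3 = B; E(K, B) = C.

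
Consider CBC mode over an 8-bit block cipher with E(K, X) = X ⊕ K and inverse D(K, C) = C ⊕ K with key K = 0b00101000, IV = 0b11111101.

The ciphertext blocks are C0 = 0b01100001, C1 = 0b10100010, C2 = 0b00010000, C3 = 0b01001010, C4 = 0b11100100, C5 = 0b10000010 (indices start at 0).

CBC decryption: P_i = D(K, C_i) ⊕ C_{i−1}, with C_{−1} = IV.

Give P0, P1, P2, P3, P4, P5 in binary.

P0: D(K, 0b01100001) = 0b01001001; 0b01001001 ⊕ 0b11111101 = 0b10110100.
P1: D(K, 0b10100010) = 0b10001010; 0b10001010 ⊕ 0b01100001 = 0b11101011.
P2: D(K, 0b00010000) = 0b00111000; 0b00111000 ⊕ 0b10100010 = 0b10011010.
P3: D(K, 0b01001010) = 0b01100010; 0b01100010 ⊕ 0b00010000 = 0b01110010.
P4: D(K, 0b11100100) = 0b11001100; 0b11001100 ⊕ 0b01001010 = 0b10000110.
P5: D(K, 0b10000010) = 0b10101010; 0b10101010 ⊕ 0b11100100 = 0b01001110.

P0 = 0b10110100, P1 = 0b11101011, P2 = 0b10011010, P3 = 0b01110010, P4 = 0b10000110, P5 = 0b01001110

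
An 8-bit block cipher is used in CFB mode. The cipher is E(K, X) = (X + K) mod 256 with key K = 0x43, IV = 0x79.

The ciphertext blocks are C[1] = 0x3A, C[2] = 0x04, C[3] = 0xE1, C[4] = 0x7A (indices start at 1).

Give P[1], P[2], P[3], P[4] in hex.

CFB decryption: P_i = C_i ⊕ E(K, C_{i−1}), with C_{0} = IV.
P[1]: E(K, 0x79) = 0xBC; 0x3A ⊕ 0xBC = 0x86.
P[2]: E(K, 0x3A) = 0x7D; 0x04 ⊕ 0x7D = 0x79.
P[3]: E(K, 0x04) = 0x47; 0xE1 ⊕ 0x47 = 0xA6.
P[4]: E(K, 0xE1) = 0x24; 0x7A ⊕ 0x24 = 0x5E.

P[1] = 0x86, P[2] = 0x79, P[3] = 0xA6, P[4] = 0x5E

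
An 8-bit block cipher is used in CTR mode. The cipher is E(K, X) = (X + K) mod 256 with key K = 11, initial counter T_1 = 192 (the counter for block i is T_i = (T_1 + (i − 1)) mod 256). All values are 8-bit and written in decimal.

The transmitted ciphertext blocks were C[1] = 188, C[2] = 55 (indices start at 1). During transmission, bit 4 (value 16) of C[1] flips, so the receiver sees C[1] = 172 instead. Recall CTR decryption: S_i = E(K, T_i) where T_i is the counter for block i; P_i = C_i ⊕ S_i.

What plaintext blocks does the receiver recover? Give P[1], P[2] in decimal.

P[1] = 103, P[2] = 251

Only C[1] changed, to 172. In CTR, a change in C_i flips the same bit in P_i only; the keystream is unaffected. Decrypting the received ciphertext:
P[1]: T = 192, S = E(K, T) = 203; 172 ⊕ 203 = 103.
P[2]: T = 193, S = E(K, T) = 204; 55 ⊕ 204 = 251.
Blocks that differ from the original plaintext: P[1].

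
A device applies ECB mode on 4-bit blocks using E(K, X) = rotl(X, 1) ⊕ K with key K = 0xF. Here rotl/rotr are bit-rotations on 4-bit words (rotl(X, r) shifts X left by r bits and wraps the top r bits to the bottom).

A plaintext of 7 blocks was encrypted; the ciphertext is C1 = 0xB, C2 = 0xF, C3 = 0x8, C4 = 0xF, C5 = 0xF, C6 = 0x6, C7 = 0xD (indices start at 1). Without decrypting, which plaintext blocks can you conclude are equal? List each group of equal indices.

ECB encrypts each block independently with the same key, so equal ciphertext blocks imply equal plaintext blocks.
C2 = C4 = C5 = 0xF, so P2 = P4 = P5.

P2 = P4 = P5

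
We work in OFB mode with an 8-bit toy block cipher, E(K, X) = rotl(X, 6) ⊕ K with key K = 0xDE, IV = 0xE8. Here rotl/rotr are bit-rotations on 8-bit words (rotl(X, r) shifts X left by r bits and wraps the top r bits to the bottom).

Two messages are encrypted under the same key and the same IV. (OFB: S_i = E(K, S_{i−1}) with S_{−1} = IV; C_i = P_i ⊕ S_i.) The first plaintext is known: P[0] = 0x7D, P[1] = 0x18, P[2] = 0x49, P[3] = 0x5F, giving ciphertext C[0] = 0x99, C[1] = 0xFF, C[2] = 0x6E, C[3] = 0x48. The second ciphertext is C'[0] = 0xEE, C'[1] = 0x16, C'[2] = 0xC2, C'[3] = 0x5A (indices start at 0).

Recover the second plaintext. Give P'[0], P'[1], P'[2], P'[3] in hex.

In OFB with a reused IV, both messages share the same keystream S_i, so C_i ⊕ C'_i = P_i ⊕ P'_i and thus P'_i = P_i ⊕ C_i ⊕ C'_i.
P'[0]: 0x7D ⊕ 0x99 ⊕ 0xEE = 0x0A.
P'[1]: 0x18 ⊕ 0xFF ⊕ 0x16 = 0xF1.
P'[2]: 0x49 ⊕ 0x6E ⊕ 0xC2 = 0xE5.
P'[3]: 0x5F ⊕ 0x48 ⊕ 0x5A = 0x4D.

P'[0] = 0x0A, P'[1] = 0xF1, P'[2] = 0xE5, P'[3] = 0x4D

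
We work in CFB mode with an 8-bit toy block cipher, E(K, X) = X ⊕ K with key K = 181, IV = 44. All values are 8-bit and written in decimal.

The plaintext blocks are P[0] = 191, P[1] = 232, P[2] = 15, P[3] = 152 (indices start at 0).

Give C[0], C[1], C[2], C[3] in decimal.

C[0] = 38, C[1] = 123, C[2] = 193, C[3] = 236

CFB encryption: C_i = P_i ⊕ E(K, C_{i−1}), with C_{−1} = IV.
C[0]: E(K, 44) = 153; 191 ⊕ 153 = 38.
C[1]: E(K, 38) = 147; 232 ⊕ 147 = 123.
C[2]: E(K, 123) = 206; 15 ⊕ 206 = 193.
C[3]: E(K, 193) = 116; 152 ⊕ 116 = 236.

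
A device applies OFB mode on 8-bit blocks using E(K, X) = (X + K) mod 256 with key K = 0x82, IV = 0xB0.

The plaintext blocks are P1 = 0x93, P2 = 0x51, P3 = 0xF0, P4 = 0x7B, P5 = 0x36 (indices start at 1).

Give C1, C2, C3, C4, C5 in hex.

C1 = 0xA1, C2 = 0xE5, C3 = 0xC6, C4 = 0xC3, C5 = 0x0C

OFB encryption: S_i = E(K, S_{i−1}) with S_{0} = IV; C_i = P_i ⊕ S_i.
C1: S = E(K, 0xB0) = 0x32; 0x93 ⊕ 0x32 = 0xA1.
C2: S = E(K, 0x32) = 0xB4; 0x51 ⊕ 0xB4 = 0xE5.
C3: S = E(K, 0xB4) = 0x36; 0xF0 ⊕ 0x36 = 0xC6.
C4: S = E(K, 0x36) = 0xB8; 0x7B ⊕ 0xB8 = 0xC3.
C5: S = E(K, 0xB8) = 0x3A; 0x36 ⊕ 0x3A = 0x0C.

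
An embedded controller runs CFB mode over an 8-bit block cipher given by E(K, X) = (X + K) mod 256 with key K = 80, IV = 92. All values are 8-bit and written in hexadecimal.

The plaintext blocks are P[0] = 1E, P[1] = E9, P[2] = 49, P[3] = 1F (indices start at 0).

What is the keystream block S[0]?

CFB encryption: C_i = P_i ⊕ E(K, C_{i−1}), with C_{−1} = IV.
C[0]: E(K, 92) = 12; 1E ⊕ 12 = 0C.
So S[0] = 12.

12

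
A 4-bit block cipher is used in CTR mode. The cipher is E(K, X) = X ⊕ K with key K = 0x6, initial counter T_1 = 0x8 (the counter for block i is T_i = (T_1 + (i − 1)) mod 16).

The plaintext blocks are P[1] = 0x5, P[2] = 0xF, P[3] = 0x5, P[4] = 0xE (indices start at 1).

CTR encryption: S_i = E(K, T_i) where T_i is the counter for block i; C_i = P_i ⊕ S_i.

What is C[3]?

C[1]: T = 0x8, S = E(K, T) = 0xE; 0x5 ⊕ 0xE = 0xB.
C[2]: T = 0x9, S = E(K, T) = 0xF; 0xF ⊕ 0xF = 0x0.
C[3]: T = 0xA, S = E(K, T) = 0xC; 0x5 ⊕ 0xC = 0x9.

C[3] = 0x9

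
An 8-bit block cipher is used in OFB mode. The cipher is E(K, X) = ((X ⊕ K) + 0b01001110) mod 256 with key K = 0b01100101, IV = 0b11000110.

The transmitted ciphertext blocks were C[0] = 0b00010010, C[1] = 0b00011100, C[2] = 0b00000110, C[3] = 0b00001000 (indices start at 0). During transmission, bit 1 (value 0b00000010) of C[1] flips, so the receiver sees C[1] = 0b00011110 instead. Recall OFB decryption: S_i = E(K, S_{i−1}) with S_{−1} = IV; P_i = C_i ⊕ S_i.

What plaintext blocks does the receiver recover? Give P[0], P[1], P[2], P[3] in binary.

P[0] = 0b11100011, P[1] = 0b11111100, P[2] = 0b11010011, P[3] = 0b11110110

Only C[1] changed, to 0b00011110. In OFB, a change in C_i flips the same bit in P_i only; the keystream is unaffected. Decrypting the received ciphertext:
P[0]: S = E(K, 0b11000110) = 0b11110001; 0b00010010 ⊕ 0b11110001 = 0b11100011.
P[1]: S = E(K, 0b11110001) = 0b11100010; 0b00011110 ⊕ 0b11100010 = 0b11111100.
P[2]: S = E(K, 0b11100010) = 0b11010101; 0b00000110 ⊕ 0b11010101 = 0b11010011.
P[3]: S = E(K, 0b11010101) = 0b11111110; 0b00001000 ⊕ 0b11111110 = 0b11110110.
Blocks that differ from the original plaintext: P[1].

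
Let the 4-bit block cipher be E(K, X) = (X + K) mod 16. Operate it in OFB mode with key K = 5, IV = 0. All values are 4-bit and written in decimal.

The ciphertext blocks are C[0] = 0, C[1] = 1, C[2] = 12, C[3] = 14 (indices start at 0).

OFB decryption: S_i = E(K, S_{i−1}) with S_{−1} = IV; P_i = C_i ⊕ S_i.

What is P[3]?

P[3] = 10

P[0]: S = E(K, 0) = 5; 0 ⊕ 5 = 5.
P[1]: S = E(K, 5) = 10; 1 ⊕ 10 = 11.
P[2]: S = E(K, 10) = 15; 12 ⊕ 15 = 3.
P[3]: S = E(K, 15) = 4; 14 ⊕ 4 = 10.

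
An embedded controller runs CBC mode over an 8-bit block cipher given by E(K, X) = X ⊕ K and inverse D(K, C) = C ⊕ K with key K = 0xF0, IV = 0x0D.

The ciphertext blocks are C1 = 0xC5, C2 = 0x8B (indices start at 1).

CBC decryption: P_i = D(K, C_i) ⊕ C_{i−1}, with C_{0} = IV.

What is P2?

P2 = 0xBE

P2: D(K, 0x8B) = 0x7B; 0x7B ⊕ 0xC5 = 0xBE.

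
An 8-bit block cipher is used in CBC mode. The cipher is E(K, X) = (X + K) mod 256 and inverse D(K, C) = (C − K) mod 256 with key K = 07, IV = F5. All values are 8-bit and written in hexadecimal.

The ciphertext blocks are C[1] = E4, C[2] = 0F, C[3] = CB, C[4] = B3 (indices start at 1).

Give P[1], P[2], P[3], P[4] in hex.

P[1] = 28, P[2] = EC, P[3] = CB, P[4] = 67

CBC decryption: P_i = D(K, C_i) ⊕ C_{i−1}, with C_{0} = IV.
P[1]: D(K, E4) = DD; DD ⊕ F5 = 28.
P[2]: D(K, 0F) = 08; 08 ⊕ E4 = EC.
P[3]: D(K, CB) = C4; C4 ⊕ 0F = CB.
P[4]: D(K, B3) = AC; AC ⊕ CB = 67.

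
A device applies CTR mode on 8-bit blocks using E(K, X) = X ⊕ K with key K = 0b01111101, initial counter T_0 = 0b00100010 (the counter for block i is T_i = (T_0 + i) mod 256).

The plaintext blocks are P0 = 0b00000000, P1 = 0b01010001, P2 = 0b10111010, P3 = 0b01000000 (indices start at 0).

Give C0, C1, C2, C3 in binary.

CTR encryption: S_i = E(K, T_i) where T_i is the counter for block i; C_i = P_i ⊕ S_i.
C0: T = 0b00100010, S = E(K, T) = 0b01011111; 0b00000000 ⊕ 0b01011111 = 0b01011111.
C1: T = 0b00100011, S = E(K, T) = 0b01011110; 0b01010001 ⊕ 0b01011110 = 0b00001111.
C2: T = 0b00100100, S = E(K, T) = 0b01011001; 0b10111010 ⊕ 0b01011001 = 0b11100011.
C3: T = 0b00100101, S = E(K, T) = 0b01011000; 0b01000000 ⊕ 0b01011000 = 0b00011000.

C0 = 0b01011111, C1 = 0b00001111, C2 = 0b11100011, C3 = 0b00011000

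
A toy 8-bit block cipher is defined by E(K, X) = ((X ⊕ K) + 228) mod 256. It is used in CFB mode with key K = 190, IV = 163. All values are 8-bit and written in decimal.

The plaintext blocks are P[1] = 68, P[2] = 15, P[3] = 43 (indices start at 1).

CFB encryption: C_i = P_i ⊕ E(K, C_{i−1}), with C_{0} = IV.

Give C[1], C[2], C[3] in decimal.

C[1] = 69, C[2] = 208, C[3] = 121

C[1]: E(K, 163) = 1; 68 ⊕ 1 = 69.
C[2]: E(K, 69) = 223; 15 ⊕ 223 = 208.
C[3]: E(K, 208) = 82; 43 ⊕ 82 = 121.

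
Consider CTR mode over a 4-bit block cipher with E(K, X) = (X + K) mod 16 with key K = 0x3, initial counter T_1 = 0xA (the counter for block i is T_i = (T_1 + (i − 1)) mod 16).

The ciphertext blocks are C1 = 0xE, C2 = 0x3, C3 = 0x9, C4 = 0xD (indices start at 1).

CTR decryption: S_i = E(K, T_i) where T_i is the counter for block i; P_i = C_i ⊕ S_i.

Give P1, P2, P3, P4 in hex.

P1: T = 0xA, S = E(K, T) = 0xD; 0xE ⊕ 0xD = 0x3.
P2: T = 0xB, S = E(K, T) = 0xE; 0x3 ⊕ 0xE = 0xD.
P3: T = 0xC, S = E(K, T) = 0xF; 0x9 ⊕ 0xF = 0x6.
P4: T = 0xD, S = E(K, T) = 0x0; 0xD ⊕ 0x0 = 0xD.

P1 = 0x3, P2 = 0xD, P3 = 0x6, P4 = 0xD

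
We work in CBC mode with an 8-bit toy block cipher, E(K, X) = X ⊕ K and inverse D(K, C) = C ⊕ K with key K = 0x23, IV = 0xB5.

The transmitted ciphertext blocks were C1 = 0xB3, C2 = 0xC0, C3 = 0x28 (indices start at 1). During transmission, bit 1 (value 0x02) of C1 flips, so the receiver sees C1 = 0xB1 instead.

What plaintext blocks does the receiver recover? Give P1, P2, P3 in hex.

P1 = 0x27, P2 = 0x52, P3 = 0xCB

CBC decryption: P_i = D(K, C_i) ⊕ C_{i−1}, with C_{0} = IV.
Only C1 changed, to 0xB1. In CBC, a change in C_i garbles P_i and flips the same bit in P_{i+1}. Decrypting the received ciphertext:
P1: D(K, 0xB1) = 0x92; 0x92 ⊕ 0xB5 = 0x27.
P2: D(K, 0xC0) = 0xE3; 0xE3 ⊕ 0xB1 = 0x52.
P3: D(K, 0x28) = 0x0B; 0x0B ⊕ 0xC0 = 0xCB.
Blocks that differ from the original plaintext: P1, P2.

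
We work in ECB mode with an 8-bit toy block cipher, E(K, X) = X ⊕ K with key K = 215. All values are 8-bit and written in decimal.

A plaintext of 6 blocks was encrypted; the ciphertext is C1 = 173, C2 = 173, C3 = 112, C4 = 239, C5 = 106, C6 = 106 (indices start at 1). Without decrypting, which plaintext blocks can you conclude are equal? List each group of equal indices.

ECB encrypts each block independently with the same key, so equal ciphertext blocks imply equal plaintext blocks.
C1 = C2 = 173, so P1 = P2.
C5 = C6 = 106, so P5 = P6.

P1 = P2; P5 = P6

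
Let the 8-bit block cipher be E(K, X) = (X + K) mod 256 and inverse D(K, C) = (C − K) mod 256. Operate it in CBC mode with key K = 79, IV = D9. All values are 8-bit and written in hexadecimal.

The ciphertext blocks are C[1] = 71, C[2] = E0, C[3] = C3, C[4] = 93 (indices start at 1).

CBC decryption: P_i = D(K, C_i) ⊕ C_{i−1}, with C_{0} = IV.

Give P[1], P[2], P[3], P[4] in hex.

P[1] = 21, P[2] = 16, P[3] = AA, P[4] = D9

P[1]: D(K, 71) = F8; F8 ⊕ D9 = 21.
P[2]: D(K, E0) = 67; 67 ⊕ 71 = 16.
P[3]: D(K, C3) = 4A; 4A ⊕ E0 = AA.
P[4]: D(K, 93) = 1A; 1A ⊕ C3 = D9.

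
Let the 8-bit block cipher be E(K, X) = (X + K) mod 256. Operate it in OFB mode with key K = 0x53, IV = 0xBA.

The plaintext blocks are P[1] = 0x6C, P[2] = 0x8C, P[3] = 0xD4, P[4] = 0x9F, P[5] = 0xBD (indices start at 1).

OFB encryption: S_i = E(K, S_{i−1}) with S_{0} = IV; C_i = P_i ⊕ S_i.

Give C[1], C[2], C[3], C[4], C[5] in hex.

C[1]: S = E(K, 0xBA) = 0x0D; 0x6C ⊕ 0x0D = 0x61.
C[2]: S = E(K, 0x0D) = 0x60; 0x8C ⊕ 0x60 = 0xEC.
C[3]: S = E(K, 0x60) = 0xB3; 0xD4 ⊕ 0xB3 = 0x67.
C[4]: S = E(K, 0xB3) = 0x06; 0x9F ⊕ 0x06 = 0x99.
C[5]: S = E(K, 0x06) = 0x59; 0xBD ⊕ 0x59 = 0xE4.

C[1] = 0x61, C[2] = 0xEC, C[3] = 0x67, C[4] = 0x99, C[5] = 0xE4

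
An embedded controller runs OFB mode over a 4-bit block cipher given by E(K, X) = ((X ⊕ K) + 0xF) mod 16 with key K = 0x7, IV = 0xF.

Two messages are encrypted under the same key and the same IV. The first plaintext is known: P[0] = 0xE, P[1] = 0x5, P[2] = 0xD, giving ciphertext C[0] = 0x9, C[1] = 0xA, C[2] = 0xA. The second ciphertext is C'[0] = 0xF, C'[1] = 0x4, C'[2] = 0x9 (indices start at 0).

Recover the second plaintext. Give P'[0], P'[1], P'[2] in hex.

P'[0] = 0x8, P'[1] = 0xB, P'[2] = 0xE

In OFB with a reused IV, both messages share the same keystream S_i, so C_i ⊕ C'_i = P_i ⊕ P'_i and thus P'_i = P_i ⊕ C_i ⊕ C'_i.
P'[0]: 0xE ⊕ 0x9 ⊕ 0xF = 0x8.
P'[1]: 0x5 ⊕ 0xA ⊕ 0x4 = 0xB.
P'[2]: 0xD ⊕ 0xA ⊕ 0x9 = 0xE.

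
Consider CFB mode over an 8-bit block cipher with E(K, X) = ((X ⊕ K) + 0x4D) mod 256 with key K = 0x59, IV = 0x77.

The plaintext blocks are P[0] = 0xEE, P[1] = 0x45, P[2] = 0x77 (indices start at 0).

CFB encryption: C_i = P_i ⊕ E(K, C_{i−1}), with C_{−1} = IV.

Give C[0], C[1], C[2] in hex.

C[0]: E(K, 0x77) = 0x7B; 0xEE ⊕ 0x7B = 0x95.
C[1]: E(K, 0x95) = 0x19; 0x45 ⊕ 0x19 = 0x5C.
C[2]: E(K, 0x5C) = 0x52; 0x77 ⊕ 0x52 = 0x25.

C[0] = 0x95, C[1] = 0x5C, C[2] = 0x25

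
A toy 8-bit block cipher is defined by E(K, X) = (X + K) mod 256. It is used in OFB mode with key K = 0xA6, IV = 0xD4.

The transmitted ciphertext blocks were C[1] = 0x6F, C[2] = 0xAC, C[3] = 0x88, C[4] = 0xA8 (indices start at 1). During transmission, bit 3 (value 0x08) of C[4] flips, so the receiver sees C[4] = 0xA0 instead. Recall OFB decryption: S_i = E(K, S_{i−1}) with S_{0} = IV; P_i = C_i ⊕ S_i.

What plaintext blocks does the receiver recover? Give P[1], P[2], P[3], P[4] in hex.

Only C[4] changed, to 0xA0. In OFB, a change in C_i flips the same bit in P_i only; the keystream is unaffected. Decrypting the received ciphertext:
P[1]: S = E(K, 0xD4) = 0x7A; 0x6F ⊕ 0x7A = 0x15.
P[2]: S = E(K, 0x7A) = 0x20; 0xAC ⊕ 0x20 = 0x8C.
P[3]: S = E(K, 0x20) = 0xC6; 0x88 ⊕ 0xC6 = 0x4E.
P[4]: S = E(K, 0xC6) = 0x6C; 0xA0 ⊕ 0x6C = 0xCC.
Blocks that differ from the original plaintext: P[4].

P[1] = 0x15, P[2] = 0x8C, P[3] = 0x4E, P[4] = 0xCC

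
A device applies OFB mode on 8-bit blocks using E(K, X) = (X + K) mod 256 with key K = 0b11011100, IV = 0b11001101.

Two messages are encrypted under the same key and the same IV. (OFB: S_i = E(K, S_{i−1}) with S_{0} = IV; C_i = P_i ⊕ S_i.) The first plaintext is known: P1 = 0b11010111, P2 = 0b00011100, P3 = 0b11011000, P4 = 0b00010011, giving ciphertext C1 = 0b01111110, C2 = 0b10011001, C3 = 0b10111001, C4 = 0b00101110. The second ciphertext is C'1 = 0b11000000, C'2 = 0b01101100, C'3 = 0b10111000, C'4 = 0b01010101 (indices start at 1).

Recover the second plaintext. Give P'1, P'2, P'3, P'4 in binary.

In OFB with a reused IV, both messages share the same keystream S_i, so C_i ⊕ C'_i = P_i ⊕ P'_i and thus P'_i = P_i ⊕ C_i ⊕ C'_i.
P'1: 0b11010111 ⊕ 0b01111110 ⊕ 0b11000000 = 0b01101001.
P'2: 0b00011100 ⊕ 0b10011001 ⊕ 0b01101100 = 0b11101001.
P'3: 0b11011000 ⊕ 0b10111001 ⊕ 0b10111000 = 0b11011001.
P'4: 0b00010011 ⊕ 0b00101110 ⊕ 0b01010101 = 0b01101000.

P'1 = 0b01101001, P'2 = 0b11101001, P'3 = 0b11011001, P'4 = 0b01101000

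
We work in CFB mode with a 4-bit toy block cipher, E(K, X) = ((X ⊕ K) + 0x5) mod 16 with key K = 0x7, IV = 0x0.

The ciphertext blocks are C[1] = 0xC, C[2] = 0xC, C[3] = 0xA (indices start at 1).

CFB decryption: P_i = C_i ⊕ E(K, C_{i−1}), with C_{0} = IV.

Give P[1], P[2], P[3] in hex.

P[1]: E(K, 0x0) = 0xC; 0xC ⊕ 0xC = 0x0.
P[2]: E(K, 0xC) = 0x0; 0xC ⊕ 0x0 = 0xC.
P[3]: E(K, 0xC) = 0x0; 0xA ⊕ 0x0 = 0xA.

P[1] = 0x0, P[2] = 0xC, P[3] = 0xA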